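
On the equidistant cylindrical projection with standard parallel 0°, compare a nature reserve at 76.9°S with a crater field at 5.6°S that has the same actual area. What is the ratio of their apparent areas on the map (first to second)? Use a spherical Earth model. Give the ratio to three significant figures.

Plate carrée maps x = Rλ, y = Rφ. The meridian scale is h = 1 and the parallel scale is k = 1/cos φ = sec φ.
Areal scale at 76.9°: h·k = 1.000 × 4.412 = 4.412.
Areal scale at 5.6°: h·k = 1.000 × 1.005 = 1.005.
Ratio = 4.412/1.005 ≈ 4.39.

4.39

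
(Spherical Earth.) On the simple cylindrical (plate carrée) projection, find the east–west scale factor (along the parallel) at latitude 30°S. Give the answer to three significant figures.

1.15

In the plate carrée (x = Rλ, y = Rφ), meridians are true-scale (h = 1) and parallels are stretched by k = sec φ.
k = 1/cos 30° = 1/0.8660 = 1.155.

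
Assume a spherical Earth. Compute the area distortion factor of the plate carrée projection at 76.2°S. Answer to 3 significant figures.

4.19

Plate carrée maps x = Rλ, y = Rφ. The meridian scale is h = 1 and the parallel scale is k = 1/cos φ = sec φ.
Areal scale = h·k = 1 × sec φ; at 76.2°, h = 1.000, k = 4.192, so h·k = 4.192.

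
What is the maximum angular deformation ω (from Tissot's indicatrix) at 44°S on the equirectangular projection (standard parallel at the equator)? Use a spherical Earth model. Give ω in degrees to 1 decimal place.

In the plate carrée (x = Rλ, y = Rφ), meridians are true-scale (h = 1) and parallels are stretched by k = sec φ.
At 44°: h = 1.000, k = 1.390; principal scales a = 1.390, b = 1.000.
sin(ω/2) = (a − b)/(a + b) = 0.3902/2.390 = 0.1632, so ω = 2 arcsin(0.1632) ≈ 18.8°.

18.8°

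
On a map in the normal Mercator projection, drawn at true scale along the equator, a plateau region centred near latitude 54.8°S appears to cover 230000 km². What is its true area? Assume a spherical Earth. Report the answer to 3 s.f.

Mercator is conformal, so the point scale is isotropic: h = k = sec φ = 1/cos φ.
Areal scale = k² = sec²φ = 1/cos²(54.8°) = 1/0.5764² = 3.010.
True area = apparent / (areal scale) = 230000 / 3.010 ≈ 76400 km².

76400 km²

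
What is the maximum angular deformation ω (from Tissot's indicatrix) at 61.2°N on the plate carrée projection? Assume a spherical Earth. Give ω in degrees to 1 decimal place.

40.9°

Plate carrée maps x = Rλ, y = Rφ. The meridian scale is h = 1 and the parallel scale is k = 1/cos φ = sec φ.
At 61.2°: h = 1.000, k = 2.076; principal scales a = 2.076, b = 1.000.
sin(ω/2) = (a − b)/(a + b) = 1.076/3.076 = 0.3498, so ω = 2 arcsin(0.3498) ≈ 40.9°.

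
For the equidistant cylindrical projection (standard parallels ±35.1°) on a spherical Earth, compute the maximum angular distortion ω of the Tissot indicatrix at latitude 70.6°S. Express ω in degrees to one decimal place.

50.0°

In the equirectangular projection with standard parallel φ₀ = 35.1° (x = Rλ cos φ₀, y = Rφ), meridians are true-scale (h = 1) and the parallel scale is k = cos φ₀ / cos φ.
At 70.6°: h = 1.000, k = 2.463; principal scales a = 2.463, b = 1.000.
sin(ω/2) = (a − b)/(a + b) = 1.463/3.463 = 0.4225, so ω = 2 arcsin(0.4225) ≈ 50.0°.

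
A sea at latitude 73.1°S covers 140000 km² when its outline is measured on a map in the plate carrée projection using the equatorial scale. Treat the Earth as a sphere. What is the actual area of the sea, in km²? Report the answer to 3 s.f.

Plate carrée maps x = Rλ, y = Rφ. The meridian scale is h = 1 and the parallel scale is k = 1/cos φ = sec φ.
Areal scale = h·k = 1 × sec φ; at 73.1°, h = 1.000, k = 3.440, so h·k = 3.440.
True area = apparent / (areal scale) = 140000 / 3.440 ≈ 40700 km².

40700 km²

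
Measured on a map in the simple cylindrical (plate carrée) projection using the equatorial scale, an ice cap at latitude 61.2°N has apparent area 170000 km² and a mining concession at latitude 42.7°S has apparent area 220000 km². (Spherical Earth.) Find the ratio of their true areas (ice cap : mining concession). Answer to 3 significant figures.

0.507

On the plate carrée, areal scale = h·k = 1 × sec φ, so true area = apparent × cos φ.
True area of ice cap: 170000 × cos(61.2°) = 170000 × 0.4818 = 81900 km².
True area of mining concession: 220000 × cos(42.7°) = 220000 × 0.7349 = 161700 km².
Ratio = 81900 / 161700 ≈ 0.507.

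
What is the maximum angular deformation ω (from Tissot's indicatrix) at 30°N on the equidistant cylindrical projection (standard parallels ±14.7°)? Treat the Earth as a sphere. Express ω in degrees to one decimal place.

With standard parallel φ₀ = 14.7°, the equirectangular projection gives x = Rλ cos φ₀, y = Rφ, so h = 1 and k = cos 14.7° / cos φ.
At 30°: h = 1.000, k = 1.117; principal scales a = 1.117, b = 1.000.
sin(ω/2) = (a − b)/(a + b) = 0.1169/2.117 = 0.05522, so ω = 2 arcsin(0.05522) ≈ 6.3°.

6.3°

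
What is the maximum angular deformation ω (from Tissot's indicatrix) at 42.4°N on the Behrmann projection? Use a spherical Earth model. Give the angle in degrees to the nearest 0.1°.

18.2°

Behrmann is a cylindrical equal-area projection with standard parallels at ±30°. Cylindrical equal-area (φ₀ = 30°): h = cos φ / cos 30° along meridians, k = cos 30° / cos φ along parallels; h·k = 1.
At 42.4°: h = 0.8527, k = 1.173; principal scales a = 1.173, b = 0.8527.
sin(ω/2) = (a − b)/(a + b) = 0.3201/2.025 = 0.1580, so ω = 2 arcsin(0.1580) ≈ 18.2°.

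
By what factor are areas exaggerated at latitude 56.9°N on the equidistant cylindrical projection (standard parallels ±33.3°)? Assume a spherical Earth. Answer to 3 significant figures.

In the equirectangular projection with standard parallel φ₀ = 33.3° (x = Rλ cos φ₀, y = Rφ), meridians are true-scale (h = 1) and the parallel scale is k = cos φ₀ / cos φ.
Areal scale = h·k = 1 × cos φ₀ / cos φ; at 56.9°, h = 1.000, k = 1.530, so h·k = 1.530.

1.53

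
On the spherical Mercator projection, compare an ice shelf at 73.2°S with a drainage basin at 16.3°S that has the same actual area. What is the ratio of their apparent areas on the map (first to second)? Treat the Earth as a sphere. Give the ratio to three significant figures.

11.0

On Mercator, area is exaggerated by sec²φ = 1/cos²φ.
At 73.2°: sec²(73.2°) = 1/0.2890² = 11.97.
At 16.3°: sec²(16.3°) = 1/0.9598² = 1.086.
Ratio = 11.97/1.086 = cos²(16.3°)/cos²(73.2°) ≈ 11.0.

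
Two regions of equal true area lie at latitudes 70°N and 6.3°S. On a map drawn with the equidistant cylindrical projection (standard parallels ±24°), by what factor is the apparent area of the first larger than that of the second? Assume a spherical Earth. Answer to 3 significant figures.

In the equirectangular projection with standard parallel φ₀ = 24° (x = Rλ cos φ₀, y = Rφ), meridians are true-scale (h = 1) and the parallel scale is k = cos φ₀ / cos φ.
Areal scale at 70°: h·k = 1.000 × 2.671 = 2.671.
Areal scale at 6.3°: h·k = 1.000 × 0.9191 = 0.9191.
Ratio = 2.671/0.9191 ≈ 2.91.

2.91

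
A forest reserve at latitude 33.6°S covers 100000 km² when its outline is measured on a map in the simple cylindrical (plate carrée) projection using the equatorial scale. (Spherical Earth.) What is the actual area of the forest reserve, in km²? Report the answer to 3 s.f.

83300 km²

For the equirectangular projection with φ₀ = 0 (plate carrée), h = 1 along meridians and k = sec φ along parallels.
Areal scale = h·k = 1 × sec φ; at 33.6°, h = 1.000, k = 1.201, so h·k = 1.201.
True area = apparent / (areal scale) = 100000 / 1.201 ≈ 83300 km².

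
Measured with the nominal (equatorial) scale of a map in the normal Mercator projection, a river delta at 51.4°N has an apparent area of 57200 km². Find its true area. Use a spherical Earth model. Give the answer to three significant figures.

22300 km²

For Mercator, h = k = sec φ (a conformal cylindrical projection has a single point scale, 1/cos φ).
Areal scale = k² = sec²φ = 1/cos²(51.4°) = 1/0.6239² = 2.569.
True area = apparent / (areal scale) = 57200 / 2.569 ≈ 22300 km².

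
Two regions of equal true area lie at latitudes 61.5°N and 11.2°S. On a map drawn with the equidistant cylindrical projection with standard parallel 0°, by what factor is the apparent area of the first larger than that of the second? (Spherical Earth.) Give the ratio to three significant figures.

Plate carrée maps x = Rλ, y = Rφ. The meridian scale is h = 1 and the parallel scale is k = 1/cos φ = sec φ.
Areal scale at 61.5°: h·k = 1.000 × 2.096 = 2.096.
Areal scale at 11.2°: h·k = 1.000 × 1.019 = 1.019.
Ratio = 2.096/1.019 ≈ 2.06.

2.06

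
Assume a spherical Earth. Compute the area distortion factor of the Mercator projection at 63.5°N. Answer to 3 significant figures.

5.02

The Mercator projection is conformal; its linear scale factor is the same in every direction and equals sec φ = 1/cos φ.
Areal scale = k² = sec²φ = 1/cos²(63.5°) = 1/0.4462² = 5.023.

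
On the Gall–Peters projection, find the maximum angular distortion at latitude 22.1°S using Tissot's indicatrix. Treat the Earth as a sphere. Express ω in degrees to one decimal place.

The Gall–Peters projection is cylindrical equal-area with φ₀ = 45°. A cylindrical equal-area projection with standard parallel φ₀ has meridian scale h = cos φ / cos φ₀ and parallel scale k = cos φ₀ / cos φ (so areas are preserved, h·k = 1).
At 22.1°: h = 1.310, k = 0.7632; principal scales a = 1.310, b = 0.7632.
sin(ω/2) = (a − b)/(a + b) = 0.5471/2.073 = 0.2639, so ω = 2 arcsin(0.2639) ≈ 30.6°.

30.6°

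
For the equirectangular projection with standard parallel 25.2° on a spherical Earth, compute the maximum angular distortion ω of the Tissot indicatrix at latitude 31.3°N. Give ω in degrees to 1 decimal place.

3.3°

With standard parallel φ₀ = 25.2°, the equirectangular projection gives x = Rλ cos φ₀, y = Rφ, so h = 1 and k = cos 25.2° / cos φ.
At 31.3°: h = 1.000, k = 1.059; principal scales a = 1.059, b = 1.000.
sin(ω/2) = (a − b)/(a + b) = 0.05895/2.059 = 0.02863, so ω = 2 arcsin(0.02863) ≈ 3.3°.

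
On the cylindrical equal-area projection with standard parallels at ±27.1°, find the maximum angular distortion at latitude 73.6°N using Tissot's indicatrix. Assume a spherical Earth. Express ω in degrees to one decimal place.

Cylindrical equal-area (φ₀ = 27.1°): h = cos φ / cos 27.1° along meridians, k = cos 27.1° / cos φ along parallels; h·k = 1.
At 73.6°: h = 0.3172, k = 3.153; principal scales a = 3.153, b = 0.3172.
sin(ω/2) = (a − b)/(a + b) = 2.836/3.470 = 0.8172, so ω = 2 arcsin(0.8172) ≈ 109.6°.

109.6°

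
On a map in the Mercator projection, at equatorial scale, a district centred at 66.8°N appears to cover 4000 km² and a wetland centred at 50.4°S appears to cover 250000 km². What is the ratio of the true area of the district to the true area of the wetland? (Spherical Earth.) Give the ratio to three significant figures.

0.00611

Mercator's areal exaggeration is sec²φ; hence true area = (apparent area) · cos²φ.
True area of district: 4000 × cos²(66.8°) = 4000 × 0.1552 = 620.8 km².
True area of wetland: 250000 × cos²(50.4°) = 250000 × 0.4063 = 101600 km².
Ratio = 620.8 / 101600 ≈ 0.00611.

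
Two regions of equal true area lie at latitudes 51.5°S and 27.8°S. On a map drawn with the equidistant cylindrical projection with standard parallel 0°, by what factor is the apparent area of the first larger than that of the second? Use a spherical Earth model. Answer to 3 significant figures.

1.42

In the plate carrée (x = Rλ, y = Rφ), meridians are true-scale (h = 1) and parallels are stretched by k = sec φ.
Areal scale at 51.5°: h·k = 1.000 × 1.606 = 1.606.
Areal scale at 27.8°: h·k = 1.000 × 1.130 = 1.130.
Ratio = 1.606/1.130 ≈ 1.42.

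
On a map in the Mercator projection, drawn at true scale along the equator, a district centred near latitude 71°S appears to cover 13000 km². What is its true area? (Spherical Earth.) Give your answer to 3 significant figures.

For Mercator, h = k = sec φ (a conformal cylindrical projection has a single point scale, 1/cos φ).
Areal scale = k² = sec²φ = 1/cos²(71°) = 1/0.3256² = 9.434.
True area = apparent / (areal scale) = 13000 / 9.434 ≈ 1380 km².

1380 km²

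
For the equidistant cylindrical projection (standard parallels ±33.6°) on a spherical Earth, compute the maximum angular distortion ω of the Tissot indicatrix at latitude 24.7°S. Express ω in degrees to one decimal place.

5.0°

The equidistant cylindrical projection with φ₀ = 33.6° has h = 1 (meridians true) and k = cos φ₀ / cos φ along parallels.
At 24.7°: h = 1.000, k = 0.9168; principal scales a = 1.000, b = 0.9168.
sin(ω/2) = (a − b)/(a + b) = 0.08320/1.917 = 0.04341, so ω = 2 arcsin(0.04341) ≈ 5.0°.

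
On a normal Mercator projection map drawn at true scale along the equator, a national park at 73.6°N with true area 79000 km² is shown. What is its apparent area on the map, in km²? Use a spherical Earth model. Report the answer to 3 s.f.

Mercator is conformal, so the point scale is isotropic: h = k = sec φ = 1/cos φ.
Areal scale = k² = sec²φ = 1/cos²(73.6°) = 1/0.2823² = 12.54.
Apparent area = 79000 × 12.54 ≈ 991000 km².

991000 km²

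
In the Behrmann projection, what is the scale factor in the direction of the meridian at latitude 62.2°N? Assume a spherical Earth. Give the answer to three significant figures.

0.539

The Behrmann projection is cylindrical equal-area with φ₀ = 30°. Cylindrical equal-area (φ₀ = 30°): h = cos φ / cos 30° along meridians, k = cos 30° / cos φ along parallels; h·k = 1.
h = cos 62.2° / cos 30° = 0.4664/0.8660 = 0.5385.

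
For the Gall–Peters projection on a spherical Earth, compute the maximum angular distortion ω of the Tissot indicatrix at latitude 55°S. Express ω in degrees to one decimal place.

The Gall–Peters projection is cylindrical equal-area with φ₀ = 45°. A cylindrical equal-area projection with standard parallel φ₀ has meridian scale h = cos φ / cos φ₀ and parallel scale k = cos φ₀ / cos φ (so areas are preserved, h·k = 1).
At 55°: h = 0.8112, k = 1.233; principal scales a = 1.233, b = 0.8112.
sin(ω/2) = (a − b)/(a + b) = 0.4216/2.044 = 0.2063, so ω = 2 arcsin(0.2063) ≈ 23.8°.

23.8°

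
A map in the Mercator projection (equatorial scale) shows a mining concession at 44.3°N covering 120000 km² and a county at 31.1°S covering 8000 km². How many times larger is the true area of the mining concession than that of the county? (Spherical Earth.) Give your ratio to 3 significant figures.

10.5

Mercator's areal exaggeration is sec²φ; hence true area = (apparent area) · cos²φ.
True area of mining concession: 120000 × cos²(44.3°) = 120000 × 0.5122 = 61470 km².
True area of county: 8000 × cos²(31.1°) = 8000 × 0.7332 = 5866 km².
Ratio = 61470 / 5866 ≈ 10.5.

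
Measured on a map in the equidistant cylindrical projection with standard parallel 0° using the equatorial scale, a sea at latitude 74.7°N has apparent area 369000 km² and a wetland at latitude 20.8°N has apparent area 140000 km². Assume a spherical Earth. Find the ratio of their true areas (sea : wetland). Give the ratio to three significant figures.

0.744

On the plate carrée, areal scale = h·k = 1 × sec φ, so true area = apparent × cos φ.
True area of sea: 369000 × cos(74.7°) = 369000 × 0.2639 = 97370 km².
True area of wetland: 140000 × cos(20.8°) = 140000 × 0.9348 = 130900 km².
Ratio = 97370 / 130900 ≈ 0.744.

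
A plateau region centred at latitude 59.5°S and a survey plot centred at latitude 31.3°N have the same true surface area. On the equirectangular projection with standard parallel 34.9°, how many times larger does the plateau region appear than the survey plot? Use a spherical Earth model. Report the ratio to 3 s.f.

In the equirectangular projection with standard parallel φ₀ = 34.9° (x = Rλ cos φ₀, y = Rφ), meridians are true-scale (h = 1) and the parallel scale is k = cos φ₀ / cos φ.
Areal scale at 59.5°: h·k = 1.000 × 1.616 = 1.616.
Areal scale at 31.3°: h·k = 1.000 × 0.9598 = 0.9598.
Ratio = 1.616/0.9598 ≈ 1.68.

1.68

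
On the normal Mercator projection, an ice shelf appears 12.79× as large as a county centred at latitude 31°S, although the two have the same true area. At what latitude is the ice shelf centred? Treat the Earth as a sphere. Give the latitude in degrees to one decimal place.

On Mercator, (apparent₁)/(apparent₂) = sec²φ₁ / sec²φ₂ when true areas are equal.
cos²φ₂ / cos²φ₁ = 12.79  ⇒  cos φ₁ = cos 31° / √12.79 = 0.8572/3.576 = 0.2397.
φ₁ = arccos(0.2397) ≈ 76.1°.

76.1°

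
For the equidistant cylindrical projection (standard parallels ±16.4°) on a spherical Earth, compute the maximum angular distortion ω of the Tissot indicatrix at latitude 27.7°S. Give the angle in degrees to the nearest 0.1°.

4.6°

The equidistant cylindrical projection with φ₀ = 16.4° has h = 1 (meridians true) and k = cos φ₀ / cos φ along parallels.
At 27.7°: h = 1.000, k = 1.083; principal scales a = 1.083, b = 1.000.
sin(ω/2) = (a − b)/(a + b) = 0.08349/2.083 = 0.04007, so ω = 2 arcsin(0.04007) ≈ 4.6°.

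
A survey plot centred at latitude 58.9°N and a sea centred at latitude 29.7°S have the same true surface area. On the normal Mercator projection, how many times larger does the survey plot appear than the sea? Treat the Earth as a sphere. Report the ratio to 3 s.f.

Mercator areal scale is sec²φ.
At 58.9°: sec²(58.9°) = 1/0.5165² = 3.748.
At 29.7°: sec²(29.7°) = 1/0.8686² = 1.325.
Ratio = 3.748/1.325 = cos²(29.7°)/cos²(58.9°) ≈ 2.83.

2.83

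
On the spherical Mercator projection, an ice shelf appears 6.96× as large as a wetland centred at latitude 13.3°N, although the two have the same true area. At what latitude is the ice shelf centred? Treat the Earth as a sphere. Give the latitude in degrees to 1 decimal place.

68.4°

For equal true areas on Mercator, apparent areas scale as sec²φ, so the ratio is cos²φ₂ / cos²φ₁.
cos²φ₂ / cos²φ₁ = 6.96  ⇒  cos φ₁ = cos 13.3° / √6.96 = 0.9732/2.638 = 0.3689.
φ₁ = arccos(0.3689) ≈ 68.4°.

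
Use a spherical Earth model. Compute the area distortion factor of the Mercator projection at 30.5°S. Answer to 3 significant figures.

1.35

For Mercator, h = k = sec φ (a conformal cylindrical projection has a single point scale, 1/cos φ).
Areal scale = k² = sec²φ = 1/cos²(30.5°) = 1/0.8616² = 1.347.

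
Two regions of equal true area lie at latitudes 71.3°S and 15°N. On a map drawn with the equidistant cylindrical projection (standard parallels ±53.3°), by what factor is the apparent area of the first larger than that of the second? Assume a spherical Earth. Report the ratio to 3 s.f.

3.01

With standard parallel φ₀ = 53.3°, the equirectangular projection gives x = Rλ cos φ₀, y = Rφ, so h = 1 and k = cos 53.3° / cos φ.
Areal scale at 71.3°: h·k = 1.000 × 1.864 = 1.864.
Areal scale at 15°: h·k = 1.000 × 0.6187 = 0.6187.
Ratio = 1.864/0.6187 ≈ 3.01.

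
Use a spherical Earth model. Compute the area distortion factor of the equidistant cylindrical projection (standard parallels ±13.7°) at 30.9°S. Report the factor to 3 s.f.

1.13

In the equirectangular projection with standard parallel φ₀ = 13.7° (x = Rλ cos φ₀, y = Rφ), meridians are true-scale (h = 1) and the parallel scale is k = cos φ₀ / cos φ.
Areal scale = h·k = 1 × cos φ₀ / cos φ; at 30.9°, h = 1.000, k = 1.132, so h·k = 1.132.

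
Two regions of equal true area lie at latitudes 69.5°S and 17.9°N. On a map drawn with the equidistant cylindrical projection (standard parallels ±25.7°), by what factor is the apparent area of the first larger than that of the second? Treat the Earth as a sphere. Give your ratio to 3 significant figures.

With standard parallel φ₀ = 25.7°, the equirectangular projection gives x = Rλ cos φ₀, y = Rφ, so h = 1 and k = cos 25.7° / cos φ.
Areal scale at 69.5°: h·k = 1.000 × 2.573 = 2.573.
Areal scale at 17.9°: h·k = 1.000 × 0.9469 = 0.9469.
Ratio = 2.573/0.9469 ≈ 2.72.

2.72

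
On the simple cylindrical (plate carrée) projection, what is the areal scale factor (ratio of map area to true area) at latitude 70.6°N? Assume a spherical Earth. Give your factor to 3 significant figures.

3.01

In the plate carrée (x = Rλ, y = Rφ), meridians are true-scale (h = 1) and parallels are stretched by k = sec φ.
Areal scale = h·k = 1 × sec φ; at 70.6°, h = 1.000, k = 3.011, so h·k = 3.011.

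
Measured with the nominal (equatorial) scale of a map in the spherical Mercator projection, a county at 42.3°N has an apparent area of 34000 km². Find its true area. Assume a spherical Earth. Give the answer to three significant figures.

For Mercator, h = k = sec φ (a conformal cylindrical projection has a single point scale, 1/cos φ).
Areal scale = k² = sec²φ = 1/cos²(42.3°) = 1/0.7396² = 1.828.
True area = apparent / (areal scale) = 34000 / 1.828 ≈ 18600 km².

18600 km²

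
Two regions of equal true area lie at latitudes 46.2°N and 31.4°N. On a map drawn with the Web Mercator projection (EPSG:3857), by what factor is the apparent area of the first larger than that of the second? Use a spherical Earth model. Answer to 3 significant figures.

On Mercator, area is exaggerated by sec²φ = 1/cos²φ.
At 46.2°: sec²(46.2°) = 1/0.6921² = 2.087.
At 31.4°: sec²(31.4°) = 1/0.8536² = 1.373.
Ratio = 2.087/1.373 = cos²(31.4°)/cos²(46.2°) ≈ 1.52.

1.52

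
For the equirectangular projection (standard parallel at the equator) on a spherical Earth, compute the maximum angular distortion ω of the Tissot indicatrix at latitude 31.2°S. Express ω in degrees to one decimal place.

Plate carrée maps x = Rλ, y = Rφ. The meridian scale is h = 1 and the parallel scale is k = 1/cos φ = sec φ.
At 31.2°: h = 1.000, k = 1.169; principal scales a = 1.169, b = 1.000.
sin(ω/2) = (a − b)/(a + b) = 0.1691/2.169 = 0.07796, so ω = 2 arcsin(0.07796) ≈ 8.9°.

8.9°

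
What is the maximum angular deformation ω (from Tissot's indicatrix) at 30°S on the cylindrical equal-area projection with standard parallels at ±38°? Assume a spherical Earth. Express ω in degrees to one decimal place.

10.8°

Cylindrical equal-area (φ₀ = 38°): h = cos φ / cos 38° along meridians, k = cos 38° / cos φ along parallels; h·k = 1.
At 30°: h = 1.099, k = 0.9099; principal scales a = 1.099, b = 0.9099.
sin(ω/2) = (a − b)/(a + b) = 0.1891/2.009 = 0.09412, so ω = 2 arcsin(0.09412) ≈ 10.8°.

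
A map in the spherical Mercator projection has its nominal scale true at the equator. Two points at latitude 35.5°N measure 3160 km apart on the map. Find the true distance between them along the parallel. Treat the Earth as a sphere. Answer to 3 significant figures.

The Mercator projection is conformal; its linear scale factor is the same in every direction and equals sec φ = 1/cos φ.
Along the parallel at 35.5°, map distances are exaggerated by k = sec 35.5° = 1.228.
True distance = 3160 / 1.228 = 3160 × cos 35.5° ≈ 2570 km.

2570 km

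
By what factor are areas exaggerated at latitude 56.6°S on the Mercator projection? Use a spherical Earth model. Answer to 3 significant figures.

3.30

The Mercator projection is conformal; its linear scale factor is the same in every direction and equals sec φ = 1/cos φ.
Areal scale = k² = sec²φ = 1/cos²(56.6°) = 1/0.5505² = 3.300.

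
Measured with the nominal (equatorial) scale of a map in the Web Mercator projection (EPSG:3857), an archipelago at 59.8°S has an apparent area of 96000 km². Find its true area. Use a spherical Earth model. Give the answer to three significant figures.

24300 km²

Mercator is conformal, so the point scale is isotropic: h = k = sec φ = 1/cos φ.
Areal scale = k² = sec²φ = 1/cos²(59.8°) = 1/0.5030² = 3.952.
True area = apparent / (areal scale) = 96000 / 3.952 ≈ 24300 km².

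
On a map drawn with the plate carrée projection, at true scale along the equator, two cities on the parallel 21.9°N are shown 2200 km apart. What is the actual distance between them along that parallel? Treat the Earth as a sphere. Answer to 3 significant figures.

2040 km

In the plate carrée (x = Rλ, y = Rφ), meridians are true-scale (h = 1) and parallels are stretched by k = sec φ.
Along the parallel at 21.9°, map distances are exaggerated by k = sec 21.9° = 1.078.
True distance = 2200 / 1.078 = 2200 × cos 21.9° ≈ 2040 km.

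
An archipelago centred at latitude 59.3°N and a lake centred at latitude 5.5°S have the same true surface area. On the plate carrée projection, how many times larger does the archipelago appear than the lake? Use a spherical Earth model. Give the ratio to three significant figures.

1.95

In the plate carrée (x = Rλ, y = Rφ), meridians are true-scale (h = 1) and parallels are stretched by k = sec φ.
Areal scale at 59.3°: h·k = 1.000 × 1.959 = 1.959.
Areal scale at 5.5°: h·k = 1.000 × 1.005 = 1.005.
Ratio = 1.959/1.005 ≈ 1.95.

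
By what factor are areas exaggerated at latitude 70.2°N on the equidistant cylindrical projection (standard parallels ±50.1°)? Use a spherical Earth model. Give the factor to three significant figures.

In the equirectangular projection with standard parallel φ₀ = 50.1° (x = Rλ cos φ₀, y = Rφ), meridians are true-scale (h = 1) and the parallel scale is k = cos φ₀ / cos φ.
Areal scale = h·k = 1 × cos φ₀ / cos φ; at 70.2°, h = 1.000, k = 1.894, so h·k = 1.894.

1.89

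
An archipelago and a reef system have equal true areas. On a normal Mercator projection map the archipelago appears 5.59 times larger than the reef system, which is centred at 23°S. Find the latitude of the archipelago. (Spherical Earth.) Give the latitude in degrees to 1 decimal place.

67.1°

On Mercator, (apparent₁)/(apparent₂) = sec²φ₁ / sec²φ₂ when true areas are equal.
cos²φ₂ / cos²φ₁ = 5.59  ⇒  cos φ₁ = cos 23° / √5.59 = 0.9205/2.364 = 0.3893.
φ₁ = arccos(0.3893) ≈ 67.1°.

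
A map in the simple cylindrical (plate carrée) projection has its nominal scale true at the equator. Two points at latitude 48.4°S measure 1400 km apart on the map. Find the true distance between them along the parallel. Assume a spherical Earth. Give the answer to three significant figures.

929 km

Plate carrée maps x = Rλ, y = Rφ. The meridian scale is h = 1 and the parallel scale is k = 1/cos φ = sec φ.
Along the parallel at 48.4°, map distances are exaggerated by k = sec 48.4° = 1.506.
True distance = 1400 / 1.506 = 1400 × cos 48.4° ≈ 929 km.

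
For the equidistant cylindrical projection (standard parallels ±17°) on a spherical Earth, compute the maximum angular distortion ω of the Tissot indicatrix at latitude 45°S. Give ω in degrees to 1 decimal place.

17.2°

With standard parallel φ₀ = 17°, the equirectangular projection gives x = Rλ cos φ₀, y = Rφ, so h = 1 and k = cos 17° / cos φ.
At 45°: h = 1.000, k = 1.352; principal scales a = 1.352, b = 1.000.
sin(ω/2) = (a − b)/(a + b) = 0.3524/2.352 = 0.1498, so ω = 2 arcsin(0.1498) ≈ 17.2°.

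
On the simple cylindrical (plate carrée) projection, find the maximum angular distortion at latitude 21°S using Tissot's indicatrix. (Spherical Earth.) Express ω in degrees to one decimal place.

3.9°

Plate carrée maps x = Rλ, y = Rφ. The meridian scale is h = 1 and the parallel scale is k = 1/cos φ = sec φ.
At 21°: h = 1.000, k = 1.071; principal scales a = 1.071, b = 1.000.
sin(ω/2) = (a − b)/(a + b) = 0.07114/2.071 = 0.03435, so ω = 2 arcsin(0.03435) ≈ 3.9°.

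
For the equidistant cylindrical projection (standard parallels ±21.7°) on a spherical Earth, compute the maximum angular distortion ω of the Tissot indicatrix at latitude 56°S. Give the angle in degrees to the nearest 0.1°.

28.8°

The equidistant cylindrical projection with φ₀ = 21.7° has h = 1 (meridians true) and k = cos φ₀ / cos φ along parallels.
At 56°: h = 1.000, k = 1.662; principal scales a = 1.662, b = 1.000.
sin(ω/2) = (a − b)/(a + b) = 0.6616/2.662 = 0.2486, so ω = 2 arcsin(0.2486) ≈ 28.8°.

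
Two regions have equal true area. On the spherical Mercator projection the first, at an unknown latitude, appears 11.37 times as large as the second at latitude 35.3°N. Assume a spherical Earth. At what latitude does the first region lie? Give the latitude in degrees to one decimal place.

Mercator areal scale is sec²φ, so apparent-area ratio = sec²φ₁ / sec²φ₂ = cos²φ₂ / cos²φ₁.
cos²φ₂ / cos²φ₁ = 11.37  ⇒  cos φ₁ = cos 35.3° / √11.37 = 0.8161/3.372 = 0.2420.
φ₁ = arccos(0.2420) ≈ 76.0°.

76.0°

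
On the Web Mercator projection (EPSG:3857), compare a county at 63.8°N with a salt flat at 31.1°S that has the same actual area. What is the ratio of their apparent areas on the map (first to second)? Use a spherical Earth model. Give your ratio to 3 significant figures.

On Mercator, area is exaggerated by sec²φ = 1/cos²φ.
At 63.8°: sec²(63.8°) = 1/0.4415² = 5.130.
At 31.1°: sec²(31.1°) = 1/0.8563² = 1.364.
Ratio = 5.130/1.364 = cos²(31.1°)/cos²(63.8°) ≈ 3.76.

3.76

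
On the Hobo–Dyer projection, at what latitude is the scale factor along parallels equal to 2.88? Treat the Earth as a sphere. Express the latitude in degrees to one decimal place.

The Hobo–Dyer projection is cylindrical equal-area with φ₀ = 37.5°. A cylindrical equal-area projection with standard parallel φ₀ has meridian scale h = cos φ / cos φ₀ and parallel scale k = cos φ₀ / cos φ (so areas are preserved, h·k = 1).
k = cos φ₀ / cos φ = 2.88  ⇒  cos φ = cos 37.5° / 2.88 = 0.2755.
φ = arccos(0.2755) ≈ 74.0°.

74.0°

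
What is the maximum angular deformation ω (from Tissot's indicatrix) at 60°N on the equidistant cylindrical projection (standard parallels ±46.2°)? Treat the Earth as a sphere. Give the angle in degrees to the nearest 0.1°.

18.6°

In the equirectangular projection with standard parallel φ₀ = 46.2° (x = Rλ cos φ₀, y = Rφ), meridians are true-scale (h = 1) and the parallel scale is k = cos φ₀ / cos φ.
At 60°: h = 1.000, k = 1.384; principal scales a = 1.384, b = 1.000.
sin(ω/2) = (a − b)/(a + b) = 0.3843/2.384 = 0.1612, so ω = 2 arcsin(0.1612) ≈ 18.6°.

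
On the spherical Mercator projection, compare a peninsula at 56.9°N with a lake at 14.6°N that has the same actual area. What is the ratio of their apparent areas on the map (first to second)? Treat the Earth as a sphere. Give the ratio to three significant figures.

Mercator areal scale is sec²φ.
At 56.9°: sec²(56.9°) = 1/0.5461² = 3.353.
At 14.6°: sec²(14.6°) = 1/0.9677² = 1.068.
Ratio = 3.353/1.068 = cos²(14.6°)/cos²(56.9°) ≈ 3.14.

3.14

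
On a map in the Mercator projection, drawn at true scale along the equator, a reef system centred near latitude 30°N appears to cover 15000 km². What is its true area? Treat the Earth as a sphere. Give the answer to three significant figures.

11200 km²

For Mercator, h = k = sec φ (a conformal cylindrical projection has a single point scale, 1/cos φ).
Areal scale = k² = sec²φ = 1/cos²(30°) = 1/0.8660² = 1.333.
True area = apparent / (areal scale) = 15000 / 1.333 ≈ 11200 km².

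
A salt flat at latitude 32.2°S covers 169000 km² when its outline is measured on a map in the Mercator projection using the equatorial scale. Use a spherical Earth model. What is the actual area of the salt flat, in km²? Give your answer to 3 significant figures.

121000 km²

The Mercator projection is conformal; its linear scale factor is the same in every direction and equals sec φ = 1/cos φ.
Areal scale = k² = sec²φ = 1/cos²(32.2°) = 1/0.8462² = 1.397.
True area = apparent / (areal scale) = 169000 / 1.397 ≈ 121000 km².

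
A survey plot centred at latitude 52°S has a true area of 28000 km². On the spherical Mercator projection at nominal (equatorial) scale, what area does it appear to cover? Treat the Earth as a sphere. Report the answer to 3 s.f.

The Mercator projection is conformal; its linear scale factor is the same in every direction and equals sec φ = 1/cos φ.
Areal scale = k² = sec²φ = 1/cos²(52°) = 1/0.6157² = 2.638.
Apparent area = 28000 × 2.638 ≈ 73900 km².

73900 km²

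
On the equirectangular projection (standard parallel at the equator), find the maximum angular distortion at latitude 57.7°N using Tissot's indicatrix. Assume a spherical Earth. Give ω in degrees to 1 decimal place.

35.3°

For the equirectangular projection with φ₀ = 0 (plate carrée), h = 1 along meridians and k = sec φ along parallels.
At 57.7°: h = 1.000, k = 1.871; principal scales a = 1.871, b = 1.000.
sin(ω/2) = (a − b)/(a + b) = 0.8714/2.871 = 0.3035, so ω = 2 arcsin(0.3035) ≈ 35.3°.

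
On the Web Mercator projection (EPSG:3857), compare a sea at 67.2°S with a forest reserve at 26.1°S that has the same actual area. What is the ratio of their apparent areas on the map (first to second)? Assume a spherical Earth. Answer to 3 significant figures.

Mercator is conformal with k = sec φ, so areal scale = k² = sec²φ.
At 67.2°: sec²(67.2°) = 1/0.3875² = 6.659.
At 26.1°: sec²(26.1°) = 1/0.8980² = 1.240.
Ratio = 6.659/1.240 = cos²(26.1°)/cos²(67.2°) ≈ 5.37.

5.37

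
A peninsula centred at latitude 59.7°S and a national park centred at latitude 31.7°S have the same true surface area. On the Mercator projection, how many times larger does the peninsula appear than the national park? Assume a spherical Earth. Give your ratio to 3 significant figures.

2.84

Mercator areal scale is sec²φ.
At 59.7°: sec²(59.7°) = 1/0.5045² = 3.929.
At 31.7°: sec²(31.7°) = 1/0.8508² = 1.381.
Ratio = 3.929/1.381 = cos²(31.7°)/cos²(59.7°) ≈ 2.84.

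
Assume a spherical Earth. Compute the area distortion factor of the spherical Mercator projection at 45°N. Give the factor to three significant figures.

Mercator is conformal, so the point scale is isotropic: h = k = sec φ = 1/cos φ.
Areal scale = k² = sec²φ = 1/cos²(45°) = 1/0.7071² = 2.000.

2.00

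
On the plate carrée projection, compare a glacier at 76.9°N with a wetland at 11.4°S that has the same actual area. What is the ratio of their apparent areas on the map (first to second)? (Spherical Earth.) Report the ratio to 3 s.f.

4.33

In the plate carrée (x = Rλ, y = Rφ), meridians are true-scale (h = 1) and parallels are stretched by k = sec φ.
Areal scale at 76.9°: h·k = 1.000 × 4.412 = 4.412.
Areal scale at 11.4°: h·k = 1.000 × 1.020 = 1.020.
Ratio = 4.412/1.020 ≈ 4.33.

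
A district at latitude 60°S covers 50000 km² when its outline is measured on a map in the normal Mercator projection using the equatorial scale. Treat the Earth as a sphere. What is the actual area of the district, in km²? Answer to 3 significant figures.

12500 km²

For Mercator, h = k = sec φ (a conformal cylindrical projection has a single point scale, 1/cos φ).
Areal scale = k² = sec²φ = 1/cos²(60°) = 1/0.5000² = 4.000.
True area = apparent / (areal scale) = 50000 / 4.000 ≈ 12500 km².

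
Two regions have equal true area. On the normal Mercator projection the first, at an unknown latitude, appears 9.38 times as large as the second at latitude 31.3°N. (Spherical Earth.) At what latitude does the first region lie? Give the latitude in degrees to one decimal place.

73.8°

On Mercator, (apparent₁)/(apparent₂) = sec²φ₁ / sec²φ₂ when true areas are equal.
cos²φ₂ / cos²φ₁ = 9.38  ⇒  cos φ₁ = cos 31.3° / √9.38 = 0.8545/3.063 = 0.2790.
φ₁ = arccos(0.2790) ≈ 73.8°.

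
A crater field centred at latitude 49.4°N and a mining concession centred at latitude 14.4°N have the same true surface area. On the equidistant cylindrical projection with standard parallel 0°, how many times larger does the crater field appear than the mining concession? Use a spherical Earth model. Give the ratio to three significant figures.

In the plate carrée (x = Rλ, y = Rφ), meridians are true-scale (h = 1) and parallels are stretched by k = sec φ.
Areal scale at 49.4°: h·k = 1.000 × 1.537 = 1.537.
Areal scale at 14.4°: h·k = 1.000 × 1.032 = 1.032.
Ratio = 1.537/1.032 ≈ 1.49.

1.49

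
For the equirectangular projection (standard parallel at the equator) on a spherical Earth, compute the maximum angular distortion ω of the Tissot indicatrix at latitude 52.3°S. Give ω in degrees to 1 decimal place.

Plate carrée maps x = Rλ, y = Rφ. The meridian scale is h = 1 and the parallel scale is k = 1/cos φ = sec φ.
At 52.3°: h = 1.000, k = 1.635; principal scales a = 1.635, b = 1.000.
sin(ω/2) = (a − b)/(a + b) = 0.6353/2.635 = 0.2411, so ω = 2 arcsin(0.2411) ≈ 27.9°.

27.9°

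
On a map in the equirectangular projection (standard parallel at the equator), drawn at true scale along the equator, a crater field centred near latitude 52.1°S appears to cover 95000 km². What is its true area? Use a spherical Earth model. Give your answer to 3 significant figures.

For the equirectangular projection with φ₀ = 0 (plate carrée), h = 1 along meridians and k = sec φ along parallels.
Areal scale = h·k = 1 × sec φ; at 52.1°, h = 1.000, k = 1.628, so h·k = 1.628.
True area = apparent / (areal scale) = 95000 / 1.628 ≈ 58400 km².

58400 km²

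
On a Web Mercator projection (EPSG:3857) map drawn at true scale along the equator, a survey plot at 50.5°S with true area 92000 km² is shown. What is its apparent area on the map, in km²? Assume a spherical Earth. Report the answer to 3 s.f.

227000 km²

For Mercator, h = k = sec φ (a conformal cylindrical projection has a single point scale, 1/cos φ).
Areal scale = k² = sec²φ = 1/cos²(50.5°) = 1/0.6361² = 2.472.
Apparent area = 92000 × 2.472 ≈ 227000 km².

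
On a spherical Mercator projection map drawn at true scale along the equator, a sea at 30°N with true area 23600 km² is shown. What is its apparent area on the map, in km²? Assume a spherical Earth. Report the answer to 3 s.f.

31500 km²

For Mercator, h = k = sec φ (a conformal cylindrical projection has a single point scale, 1/cos φ).
Areal scale = k² = sec²φ = 1/cos²(30°) = 1/0.8660² = 1.333.
Apparent area = 23600 × 1.333 ≈ 31500 km².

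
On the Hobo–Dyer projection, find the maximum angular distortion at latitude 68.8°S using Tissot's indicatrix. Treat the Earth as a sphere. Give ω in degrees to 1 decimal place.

82.0°

The Hobo–Dyer projection is cylindrical equal-area with φ₀ = 37.5°. Cylindrical equal-area (φ₀ = 37.5°): h = cos φ / cos 37.5° along meridians, k = cos 37.5° / cos φ along parallels; h·k = 1.
At 68.8°: h = 0.4558, k = 2.194; principal scales a = 2.194, b = 0.4558.
sin(ω/2) = (a − b)/(a + b) = 1.738/2.650 = 0.6559, so ω = 2 arcsin(0.6559) ≈ 82.0°.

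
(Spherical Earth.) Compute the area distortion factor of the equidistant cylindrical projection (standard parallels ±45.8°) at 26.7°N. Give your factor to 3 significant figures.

With standard parallel φ₀ = 45.8°, the equirectangular projection gives x = Rλ cos φ₀, y = Rφ, so h = 1 and k = cos 45.8° / cos φ.
Areal scale = h·k = 1 × cos φ₀ / cos φ; at 26.7°, h = 1.000, k = 0.7804, so h·k = 0.7804.

0.780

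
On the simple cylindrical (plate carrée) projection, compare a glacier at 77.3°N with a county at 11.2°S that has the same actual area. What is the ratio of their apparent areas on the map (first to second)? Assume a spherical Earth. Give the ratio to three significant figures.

4.46

Plate carrée maps x = Rλ, y = Rφ. The meridian scale is h = 1 and the parallel scale is k = 1/cos φ = sec φ.
Areal scale at 77.3°: h·k = 1.000 × 4.549 = 4.549.
Areal scale at 11.2°: h·k = 1.000 × 1.019 = 1.019.
Ratio = 4.549/1.019 ≈ 4.46.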